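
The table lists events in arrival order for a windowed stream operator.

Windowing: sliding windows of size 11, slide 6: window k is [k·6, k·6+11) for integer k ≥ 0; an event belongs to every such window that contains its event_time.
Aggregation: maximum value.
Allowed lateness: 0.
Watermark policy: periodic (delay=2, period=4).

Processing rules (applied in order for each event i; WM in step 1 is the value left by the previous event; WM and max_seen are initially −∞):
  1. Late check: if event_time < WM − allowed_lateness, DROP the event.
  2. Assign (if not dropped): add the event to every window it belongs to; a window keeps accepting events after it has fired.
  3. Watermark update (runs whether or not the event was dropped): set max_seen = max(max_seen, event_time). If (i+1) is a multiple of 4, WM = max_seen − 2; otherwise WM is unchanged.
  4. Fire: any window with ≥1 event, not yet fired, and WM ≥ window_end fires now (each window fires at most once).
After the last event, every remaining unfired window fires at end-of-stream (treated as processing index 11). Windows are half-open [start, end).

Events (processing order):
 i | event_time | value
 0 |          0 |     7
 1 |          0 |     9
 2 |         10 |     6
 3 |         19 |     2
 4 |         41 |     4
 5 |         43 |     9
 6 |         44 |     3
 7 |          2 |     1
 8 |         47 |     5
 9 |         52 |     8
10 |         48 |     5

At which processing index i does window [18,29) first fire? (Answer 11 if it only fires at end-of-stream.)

i=0 t=0 v=7: → [0,11); WM=−∞
i=1 t=0 v=9: → [0,11); WM=−∞
i=2 t=10 v=6: → [6,17),[0,11); WM=−∞
i=3 t=19 v=2: → [18,29),[12,23); WM=17; [0,11) fires=9 [6,17) fires=6
i=4 t=41 v=4: → [36,47); WM=17
i=5 t=43 v=9: → [42,53),[36,47); WM=17
i=6 t=44 v=3: → [42,53),[36,47); WM=17
i=7 t=2 v=1: DROP (t<17-0); WM=42; [12,23) fires=2 [18,29) fires=2
i=8 t=47 v=5: → [42,53); WM=42
i=9 t=52 v=8: → [48,59),[42,53); WM=42
i=10 t=48 v=5: → [48,59),[42,53); WM=42

7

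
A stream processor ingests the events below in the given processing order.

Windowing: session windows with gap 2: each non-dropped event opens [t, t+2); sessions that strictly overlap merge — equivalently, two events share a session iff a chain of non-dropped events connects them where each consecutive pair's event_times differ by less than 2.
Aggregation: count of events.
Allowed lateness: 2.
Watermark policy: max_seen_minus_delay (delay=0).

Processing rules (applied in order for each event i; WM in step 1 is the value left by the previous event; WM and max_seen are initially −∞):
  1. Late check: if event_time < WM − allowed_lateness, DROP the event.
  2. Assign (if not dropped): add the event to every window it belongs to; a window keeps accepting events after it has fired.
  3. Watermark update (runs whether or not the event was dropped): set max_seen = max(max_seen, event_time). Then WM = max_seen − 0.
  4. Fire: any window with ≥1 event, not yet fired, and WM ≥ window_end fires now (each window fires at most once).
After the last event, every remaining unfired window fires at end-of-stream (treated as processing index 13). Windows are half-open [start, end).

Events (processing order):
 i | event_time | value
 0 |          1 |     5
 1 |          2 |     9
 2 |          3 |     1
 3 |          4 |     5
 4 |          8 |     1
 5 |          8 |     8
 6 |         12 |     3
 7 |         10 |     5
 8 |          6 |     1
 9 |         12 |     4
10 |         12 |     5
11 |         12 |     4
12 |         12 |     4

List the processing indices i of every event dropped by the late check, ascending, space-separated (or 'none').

i=0 t=1 v=5: → [1,3); WM=1
i=1 t=2 v=9: → [1,4); WM=2
i=2 t=3 v=1: → [1,5); WM=3
i=3 t=4 v=5: → [1,6); WM=4
i=4 t=8 v=1: → [8,10); WM=8
i=5 t=8 v=8: → [8,10); WM=8
i=6 t=12 v=3: → [12,14); WM=12
i=7 t=10 v=5: → [10,12); WM=12
i=8 t=6 v=1: DROP (t<12-2); WM=12
i=9 t=12 v=4: → [12,14); WM=12
i=10 t=12 v=5: → [12,14); WM=12
i=11 t=12 v=4: → [12,14); WM=12
i=12 t=12 v=4: → [12,14); WM=12

8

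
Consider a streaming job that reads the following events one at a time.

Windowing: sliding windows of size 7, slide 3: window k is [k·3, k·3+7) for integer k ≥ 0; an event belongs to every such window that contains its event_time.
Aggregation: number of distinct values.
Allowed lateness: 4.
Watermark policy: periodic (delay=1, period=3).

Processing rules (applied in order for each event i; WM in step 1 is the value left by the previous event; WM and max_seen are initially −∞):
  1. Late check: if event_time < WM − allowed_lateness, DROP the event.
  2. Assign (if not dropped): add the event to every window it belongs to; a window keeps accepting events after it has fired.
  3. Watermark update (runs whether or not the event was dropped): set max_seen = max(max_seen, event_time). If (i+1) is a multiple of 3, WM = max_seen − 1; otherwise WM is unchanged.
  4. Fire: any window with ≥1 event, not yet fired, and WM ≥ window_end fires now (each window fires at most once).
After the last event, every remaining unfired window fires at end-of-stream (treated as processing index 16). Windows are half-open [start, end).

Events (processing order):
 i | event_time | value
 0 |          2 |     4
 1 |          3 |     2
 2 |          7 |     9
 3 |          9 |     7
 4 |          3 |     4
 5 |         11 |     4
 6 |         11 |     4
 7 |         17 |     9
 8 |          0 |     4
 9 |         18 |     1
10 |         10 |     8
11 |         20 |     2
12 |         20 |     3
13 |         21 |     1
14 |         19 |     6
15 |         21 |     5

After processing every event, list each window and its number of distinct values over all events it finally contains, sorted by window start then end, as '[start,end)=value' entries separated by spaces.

[0,7)=2 [3,10)=4 [6,13)=3 [9,16)=2 [12,19)=2 [15,22)=6 [18,25)=5 [21,28)=2

i=0 t=2 v=4: → [0,7); WM=−∞
i=1 t=3 v=2: → [3,10),[0,7); WM=−∞
i=2 t=7 v=9: → [6,13),[3,10); WM=6
i=3 t=9 v=7: → [9,16),[6,13),[3,10); WM=6
i=4 t=3 v=4: → [3,10),[0,7); WM=6
i=5 t=11 v=4: → [9,16),[6,13); WM=10; [0,7) fires=2 [3,10) fires=4
i=6 t=11 v=4: → [9,16),[6,13); WM=10
i=7 t=17 v=9: → [15,22),[12,19); WM=10
i=8 t=0 v=4: DROP (t<10-4); WM=16; [6,13) fires=3 [9,16) fires=2
i=9 t=18 v=1: → [18,25),[15,22),[12,19); WM=16
i=10 t=10 v=8: DROP (t<16-4); WM=16
i=11 t=20 v=2: → [18,25),[15,22); WM=19; [12,19) fires=2
i=12 t=20 v=3: → [18,25),[15,22); WM=19
i=13 t=21 v=1: → [21,28),[18,25),[15,22); WM=19
i=14 t=19 v=6: → [18,25),[15,22); WM=20
i=15 t=21 v=5: → [21,28),[18,25),[15,22); WM=20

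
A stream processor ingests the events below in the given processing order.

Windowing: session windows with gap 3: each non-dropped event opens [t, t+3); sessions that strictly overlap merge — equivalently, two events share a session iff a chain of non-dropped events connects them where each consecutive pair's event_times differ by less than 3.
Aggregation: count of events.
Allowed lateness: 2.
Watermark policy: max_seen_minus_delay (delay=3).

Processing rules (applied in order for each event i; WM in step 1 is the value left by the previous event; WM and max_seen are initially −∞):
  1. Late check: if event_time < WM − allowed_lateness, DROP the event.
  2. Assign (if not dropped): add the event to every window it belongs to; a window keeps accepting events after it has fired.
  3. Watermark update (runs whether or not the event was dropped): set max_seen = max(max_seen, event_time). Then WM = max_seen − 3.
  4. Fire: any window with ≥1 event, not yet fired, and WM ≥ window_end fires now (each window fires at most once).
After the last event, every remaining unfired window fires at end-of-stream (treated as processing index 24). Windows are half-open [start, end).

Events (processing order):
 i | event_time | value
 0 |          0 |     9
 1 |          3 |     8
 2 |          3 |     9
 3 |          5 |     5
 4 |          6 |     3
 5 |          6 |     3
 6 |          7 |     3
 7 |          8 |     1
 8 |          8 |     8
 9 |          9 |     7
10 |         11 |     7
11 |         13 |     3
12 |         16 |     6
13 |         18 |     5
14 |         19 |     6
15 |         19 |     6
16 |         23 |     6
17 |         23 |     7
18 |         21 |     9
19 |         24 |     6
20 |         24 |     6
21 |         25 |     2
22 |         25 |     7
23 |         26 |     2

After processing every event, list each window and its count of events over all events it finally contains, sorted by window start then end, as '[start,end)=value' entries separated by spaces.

[0,3)=1 [3,16)=11 [16,29)=12

i=0 t=0 v=9: → [0,3); WM=-3
i=1 t=3 v=8: → [3,6); WM=0
i=2 t=3 v=9: → [3,6); WM=0
i=3 t=5 v=5: → [3,8); WM=2
i=4 t=6 v=3: → [3,9); WM=3
i=5 t=6 v=3: → [3,9); WM=3
i=6 t=7 v=3: → [3,10); WM=4
i=7 t=8 v=1: → [3,11); WM=5
i=8 t=8 v=8: → [3,11); WM=5
i=9 t=9 v=7: → [3,12); WM=6
i=10 t=11 v=7: → [3,14); WM=8
i=11 t=13 v=3: → [3,16); WM=10
i=12 t=16 v=6: → [16,19); WM=13
i=13 t=18 v=5: → [16,21); WM=15
i=14 t=19 v=6: → [16,22); WM=16
i=15 t=19 v=6: → [16,22); WM=16
i=16 t=23 v=6: → [23,26); WM=20
i=17 t=23 v=7: → [23,26); WM=20
i=18 t=21 v=9: → [16,26); WM=20
i=19 t=24 v=6: → [16,27); WM=21
i=20 t=24 v=6: → [16,27); WM=21
i=21 t=25 v=2: → [16,28); WM=22
i=22 t=25 v=7: → [16,28); WM=22
i=23 t=26 v=2: → [16,29); WM=23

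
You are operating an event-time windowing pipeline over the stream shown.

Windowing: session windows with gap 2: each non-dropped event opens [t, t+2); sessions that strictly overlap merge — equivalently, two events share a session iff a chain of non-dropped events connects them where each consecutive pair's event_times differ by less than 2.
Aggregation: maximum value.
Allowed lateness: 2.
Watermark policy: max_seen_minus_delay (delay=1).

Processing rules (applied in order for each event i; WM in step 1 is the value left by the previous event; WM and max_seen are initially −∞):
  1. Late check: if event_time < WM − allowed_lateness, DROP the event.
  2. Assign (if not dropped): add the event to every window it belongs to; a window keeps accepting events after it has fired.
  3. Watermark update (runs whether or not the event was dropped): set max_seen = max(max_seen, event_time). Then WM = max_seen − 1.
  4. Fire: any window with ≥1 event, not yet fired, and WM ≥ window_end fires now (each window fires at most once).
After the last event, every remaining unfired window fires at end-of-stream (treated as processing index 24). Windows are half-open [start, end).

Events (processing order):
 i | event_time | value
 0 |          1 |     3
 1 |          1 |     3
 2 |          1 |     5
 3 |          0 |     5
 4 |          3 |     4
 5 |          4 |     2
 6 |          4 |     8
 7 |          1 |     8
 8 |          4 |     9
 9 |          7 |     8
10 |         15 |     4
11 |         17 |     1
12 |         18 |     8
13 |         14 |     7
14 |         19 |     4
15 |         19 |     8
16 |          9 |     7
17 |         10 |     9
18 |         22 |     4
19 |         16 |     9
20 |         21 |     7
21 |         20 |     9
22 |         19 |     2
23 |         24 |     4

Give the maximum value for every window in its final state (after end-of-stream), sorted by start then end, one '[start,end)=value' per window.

[0,3)=8 [3,6)=9 [7,9)=8 [15,17)=4 [17,24)=9 [24,26)=4

i=0 t=1 v=3: → [1,3); WM=0
i=1 t=1 v=3: → [1,3); WM=0
i=2 t=1 v=5: → [1,3); WM=0
i=3 t=0 v=5: → [0,3); WM=0
i=4 t=3 v=4: → [3,5); WM=2
i=5 t=4 v=2: → [3,6); WM=3
i=6 t=4 v=8: → [3,6); WM=3
i=7 t=1 v=8: → [0,3); WM=3
i=8 t=4 v=9: → [3,6); WM=3
i=9 t=7 v=8: → [7,9); WM=6
i=10 t=15 v=4: → [15,17); WM=14
i=11 t=17 v=1: → [17,19); WM=16
i=12 t=18 v=8: → [17,20); WM=17
i=13 t=14 v=7: DROP (t<17-2); WM=17
i=14 t=19 v=4: → [17,21); WM=18
i=15 t=19 v=8: → [17,21); WM=18
i=16 t=9 v=7: DROP (t<18-2); WM=18
i=17 t=10 v=9: DROP (t<18-2); WM=18
i=18 t=22 v=4: → [22,24); WM=21
i=19 t=16 v=9: DROP (t<21-2); WM=21
i=20 t=21 v=7: → [21,24); WM=21
i=21 t=20 v=9: → [17,24); WM=21
i=22 t=19 v=2: → [17,24); WM=21
i=23 t=24 v=4: → [24,26); WM=23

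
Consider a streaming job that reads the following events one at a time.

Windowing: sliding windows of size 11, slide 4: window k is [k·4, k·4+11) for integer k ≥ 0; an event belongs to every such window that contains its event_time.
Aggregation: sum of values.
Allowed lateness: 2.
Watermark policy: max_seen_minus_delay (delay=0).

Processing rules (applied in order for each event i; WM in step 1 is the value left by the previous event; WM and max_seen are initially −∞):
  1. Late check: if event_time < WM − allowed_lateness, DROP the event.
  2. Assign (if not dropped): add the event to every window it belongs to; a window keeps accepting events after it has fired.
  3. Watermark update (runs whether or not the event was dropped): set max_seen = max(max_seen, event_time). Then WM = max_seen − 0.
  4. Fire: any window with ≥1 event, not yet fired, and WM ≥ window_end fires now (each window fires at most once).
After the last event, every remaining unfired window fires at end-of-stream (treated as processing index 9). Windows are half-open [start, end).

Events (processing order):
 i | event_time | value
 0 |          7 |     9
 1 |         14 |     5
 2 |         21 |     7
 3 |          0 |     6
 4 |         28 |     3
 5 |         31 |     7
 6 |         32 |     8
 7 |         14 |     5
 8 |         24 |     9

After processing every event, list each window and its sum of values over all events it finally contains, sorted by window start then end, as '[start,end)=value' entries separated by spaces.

[0,11)=9 [4,15)=14 [8,19)=5 [12,23)=12 [16,27)=7 [20,31)=10 [24,35)=18 [28,39)=18 [32,43)=8

i=0 t=7 v=9: → [4,15),[0,11); WM=7
i=1 t=14 v=5: → [12,23),[8,19),[4,15); WM=14; [0,11) fires=9
i=2 t=21 v=7: → [20,31),[16,27),[12,23); WM=21; [4,15) fires=14 [8,19) fires=5
i=3 t=0 v=6: DROP (t<21-2); WM=21
i=4 t=28 v=3: → [28,39),[24,35),[20,31); WM=28; [12,23) fires=12 [16,27) fires=7
i=5 t=31 v=7: → [28,39),[24,35); WM=31; [20,31) fires=10
i=6 t=32 v=8: → [32,43),[28,39),[24,35); WM=32
i=7 t=14 v=5: DROP (t<32-2); WM=32
i=8 t=24 v=9: DROP (t<32-2); WM=32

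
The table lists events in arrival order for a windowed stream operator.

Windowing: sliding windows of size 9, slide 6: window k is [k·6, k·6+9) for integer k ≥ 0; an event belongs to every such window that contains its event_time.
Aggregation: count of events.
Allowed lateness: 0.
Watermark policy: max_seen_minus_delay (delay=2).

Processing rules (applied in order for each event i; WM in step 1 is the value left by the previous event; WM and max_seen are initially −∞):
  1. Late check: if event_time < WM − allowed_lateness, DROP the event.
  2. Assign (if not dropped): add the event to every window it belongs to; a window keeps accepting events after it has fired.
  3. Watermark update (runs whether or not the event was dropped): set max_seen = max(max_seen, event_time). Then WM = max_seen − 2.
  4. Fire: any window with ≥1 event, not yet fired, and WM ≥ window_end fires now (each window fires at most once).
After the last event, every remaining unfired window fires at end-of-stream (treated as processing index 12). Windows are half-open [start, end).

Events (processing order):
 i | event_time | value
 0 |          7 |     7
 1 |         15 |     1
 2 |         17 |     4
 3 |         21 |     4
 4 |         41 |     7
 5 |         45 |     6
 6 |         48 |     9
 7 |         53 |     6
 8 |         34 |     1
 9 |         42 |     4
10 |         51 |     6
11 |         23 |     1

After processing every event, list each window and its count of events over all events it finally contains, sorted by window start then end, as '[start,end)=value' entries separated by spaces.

i=0 t=7 v=7: → [6,15),[0,9); WM=5
i=1 t=15 v=1: → [12,21); WM=13; [0,9) fires=1
i=2 t=17 v=4: → [12,21); WM=15; [6,15) fires=1
i=3 t=21 v=4: → [18,27); WM=19
i=4 t=41 v=7: → [36,45); WM=39; [12,21) fires=2 [18,27) fires=1
i=5 t=45 v=6: → [42,51); WM=43
i=6 t=48 v=9: → [48,57),[42,51); WM=46; [36,45) fires=1
i=7 t=53 v=6: → [48,57); WM=51; [42,51) fires=2
i=8 t=34 v=1: DROP (t<51-0); WM=51
i=9 t=42 v=4: DROP (t<51-0); WM=51
i=10 t=51 v=6: → [48,57); WM=51
i=11 t=23 v=1: DROP (t<51-0); WM=51

[0,9)=1 [6,15)=1 [12,21)=2 [18,27)=1 [36,45)=1 [42,51)=2 [48,57)=3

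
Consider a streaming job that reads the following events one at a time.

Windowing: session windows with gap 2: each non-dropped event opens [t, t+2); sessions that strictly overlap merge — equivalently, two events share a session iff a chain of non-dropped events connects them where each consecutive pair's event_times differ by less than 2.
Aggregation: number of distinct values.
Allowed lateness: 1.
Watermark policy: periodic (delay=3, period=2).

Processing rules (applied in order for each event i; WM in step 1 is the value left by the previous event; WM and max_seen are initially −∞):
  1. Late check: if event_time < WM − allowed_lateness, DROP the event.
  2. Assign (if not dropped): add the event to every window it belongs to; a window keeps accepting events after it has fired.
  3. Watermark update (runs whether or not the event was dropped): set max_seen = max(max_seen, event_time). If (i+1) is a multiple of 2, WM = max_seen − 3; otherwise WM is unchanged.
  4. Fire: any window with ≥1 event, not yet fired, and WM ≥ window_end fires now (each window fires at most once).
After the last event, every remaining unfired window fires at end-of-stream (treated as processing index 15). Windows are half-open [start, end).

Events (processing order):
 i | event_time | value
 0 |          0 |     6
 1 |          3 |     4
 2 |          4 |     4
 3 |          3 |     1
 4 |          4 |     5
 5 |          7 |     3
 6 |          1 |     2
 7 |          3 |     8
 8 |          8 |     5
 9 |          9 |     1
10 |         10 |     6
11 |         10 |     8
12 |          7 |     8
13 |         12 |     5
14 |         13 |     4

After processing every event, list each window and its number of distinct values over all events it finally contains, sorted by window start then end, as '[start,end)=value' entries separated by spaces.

i=0 t=0 v=6: → [0,2); WM=−∞
i=1 t=3 v=4: → [3,5); WM=0
i=2 t=4 v=4: → [3,6); WM=0
i=3 t=3 v=1: → [3,6); WM=1
i=4 t=4 v=5: → [3,6); WM=1
i=5 t=7 v=3: → [7,9); WM=4
i=6 t=1 v=2: DROP (t<4-1); WM=4
i=7 t=3 v=8: → [3,6); WM=4
i=8 t=8 v=5: → [7,10); WM=4
i=9 t=9 v=1: → [7,11); WM=6
i=10 t=10 v=6: → [7,12); WM=6
i=11 t=10 v=8: → [7,12); WM=7
i=12 t=7 v=8: → [7,12); WM=7
i=13 t=12 v=5: → [12,14); WM=9
i=14 t=13 v=4: → [12,15); WM=9

[0,2)=1 [3,6)=4 [7,12)=5 [12,15)=2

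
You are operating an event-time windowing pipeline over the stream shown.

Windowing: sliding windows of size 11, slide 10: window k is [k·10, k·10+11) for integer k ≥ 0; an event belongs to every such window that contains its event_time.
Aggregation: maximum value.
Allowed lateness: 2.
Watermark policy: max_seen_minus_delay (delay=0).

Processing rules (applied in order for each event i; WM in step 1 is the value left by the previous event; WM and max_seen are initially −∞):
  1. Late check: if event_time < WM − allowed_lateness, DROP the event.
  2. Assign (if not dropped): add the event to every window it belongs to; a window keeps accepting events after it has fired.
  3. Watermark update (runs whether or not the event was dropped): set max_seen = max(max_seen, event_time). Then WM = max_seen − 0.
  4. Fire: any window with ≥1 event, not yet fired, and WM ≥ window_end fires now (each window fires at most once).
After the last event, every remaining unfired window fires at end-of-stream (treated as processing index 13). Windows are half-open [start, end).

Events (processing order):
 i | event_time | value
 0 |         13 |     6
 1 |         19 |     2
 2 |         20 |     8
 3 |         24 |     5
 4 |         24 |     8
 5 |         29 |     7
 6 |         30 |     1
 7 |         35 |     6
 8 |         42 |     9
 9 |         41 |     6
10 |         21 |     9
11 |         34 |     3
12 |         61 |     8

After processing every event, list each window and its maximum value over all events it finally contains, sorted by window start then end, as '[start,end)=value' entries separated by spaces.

[10,21)=8 [20,31)=8 [30,41)=6 [40,51)=9 [60,71)=8

i=0 t=13 v=6: → [10,21); WM=13
i=1 t=19 v=2: → [10,21); WM=19
i=2 t=20 v=8: → [20,31),[10,21); WM=20
i=3 t=24 v=5: → [20,31); WM=24; [10,21) fires=8
i=4 t=24 v=8: → [20,31); WM=24
i=5 t=29 v=7: → [20,31); WM=29
i=6 t=30 v=1: → [30,41),[20,31); WM=30
i=7 t=35 v=6: → [30,41); WM=35; [20,31) fires=8
i=8 t=42 v=9: → [40,51); WM=42; [30,41) fires=6
i=9 t=41 v=6: → [40,51); WM=42
i=10 t=21 v=9: DROP (t<42-2); WM=42
i=11 t=34 v=3: DROP (t<42-2); WM=42
i=12 t=61 v=8: → [60,71); WM=61; [40,51) fires=9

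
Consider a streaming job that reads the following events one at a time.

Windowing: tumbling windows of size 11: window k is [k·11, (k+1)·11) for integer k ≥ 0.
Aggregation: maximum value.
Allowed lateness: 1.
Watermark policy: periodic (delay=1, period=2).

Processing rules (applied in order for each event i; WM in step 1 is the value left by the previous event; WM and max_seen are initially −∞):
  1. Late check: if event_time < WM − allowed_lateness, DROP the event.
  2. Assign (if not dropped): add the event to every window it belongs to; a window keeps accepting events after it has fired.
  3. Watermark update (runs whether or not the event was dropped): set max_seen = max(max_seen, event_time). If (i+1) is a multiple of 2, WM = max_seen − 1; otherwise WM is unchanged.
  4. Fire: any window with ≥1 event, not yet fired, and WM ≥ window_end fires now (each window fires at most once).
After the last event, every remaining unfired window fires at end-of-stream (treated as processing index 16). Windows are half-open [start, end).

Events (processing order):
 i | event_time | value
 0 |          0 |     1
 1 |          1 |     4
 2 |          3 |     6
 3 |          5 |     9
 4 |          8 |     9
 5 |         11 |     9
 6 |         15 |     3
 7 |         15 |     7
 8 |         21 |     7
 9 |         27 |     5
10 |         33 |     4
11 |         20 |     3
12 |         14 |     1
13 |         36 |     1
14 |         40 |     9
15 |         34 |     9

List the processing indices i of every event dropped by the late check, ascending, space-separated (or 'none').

i=0 t=0 v=1: → [0,11); WM=−∞
i=1 t=1 v=4: → [0,11); WM=0
i=2 t=3 v=6: → [0,11); WM=0
i=3 t=5 v=9: → [0,11); WM=4
i=4 t=8 v=9: → [0,11); WM=4
i=5 t=11 v=9: → [11,22); WM=10
i=6 t=15 v=3: → [11,22); WM=10
i=7 t=15 v=7: → [11,22); WM=14; [0,11) fires=9
i=8 t=21 v=7: → [11,22); WM=14
i=9 t=27 v=5: → [22,33); WM=26; [11,22) fires=9
i=10 t=33 v=4: → [33,44); WM=26
i=11 t=20 v=3: DROP (t<26-1); WM=32
i=12 t=14 v=1: DROP (t<32-1); WM=32
i=13 t=36 v=1: → [33,44); WM=35; [22,33) fires=5
i=14 t=40 v=9: → [33,44); WM=35
i=15 t=34 v=9: → [33,44); WM=39

11 12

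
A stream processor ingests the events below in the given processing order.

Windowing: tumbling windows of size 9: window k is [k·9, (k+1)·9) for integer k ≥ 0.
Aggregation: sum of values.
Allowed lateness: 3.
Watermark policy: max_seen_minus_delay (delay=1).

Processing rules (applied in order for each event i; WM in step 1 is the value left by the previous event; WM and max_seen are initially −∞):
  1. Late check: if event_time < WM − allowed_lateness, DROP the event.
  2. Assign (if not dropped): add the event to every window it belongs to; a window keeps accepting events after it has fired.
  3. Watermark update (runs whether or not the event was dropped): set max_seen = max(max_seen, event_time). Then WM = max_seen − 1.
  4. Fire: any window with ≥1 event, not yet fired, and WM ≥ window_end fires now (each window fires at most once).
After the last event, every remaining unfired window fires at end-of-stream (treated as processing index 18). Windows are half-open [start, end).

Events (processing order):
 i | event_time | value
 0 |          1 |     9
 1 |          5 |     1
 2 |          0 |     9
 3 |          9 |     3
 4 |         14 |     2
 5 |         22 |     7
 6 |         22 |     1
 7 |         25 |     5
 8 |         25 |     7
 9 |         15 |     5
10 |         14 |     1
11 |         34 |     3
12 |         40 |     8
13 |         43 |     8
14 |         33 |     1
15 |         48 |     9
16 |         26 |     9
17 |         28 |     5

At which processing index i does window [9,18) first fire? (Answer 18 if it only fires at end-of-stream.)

5

i=0 t=1 v=9: → [0,9); WM=0
i=1 t=5 v=1: → [0,9); WM=4
i=2 t=0 v=9: DROP (t<4-3); WM=4
i=3 t=9 v=3: → [9,18); WM=8
i=4 t=14 v=2: → [9,18); WM=13; [0,9) fires=10
i=5 t=22 v=7: → [18,27); WM=21; [9,18) fires=5
i=6 t=22 v=1: → [18,27); WM=21
i=7 t=25 v=5: → [18,27); WM=24
i=8 t=25 v=7: → [18,27); WM=24
i=9 t=15 v=5: DROP (t<24-3); WM=24
i=10 t=14 v=1: DROP (t<24-3); WM=24
i=11 t=34 v=3: → [27,36); WM=33; [18,27) fires=20
i=12 t=40 v=8: → [36,45); WM=39; [27,36) fires=3
i=13 t=43 v=8: → [36,45); WM=42
i=14 t=33 v=1: DROP (t<42-3); WM=42
i=15 t=48 v=9: → [45,54); WM=47; [36,45) fires=16
i=16 t=26 v=9: DROP (t<47-3); WM=47
i=17 t=28 v=5: DROP (t<47-3); WM=47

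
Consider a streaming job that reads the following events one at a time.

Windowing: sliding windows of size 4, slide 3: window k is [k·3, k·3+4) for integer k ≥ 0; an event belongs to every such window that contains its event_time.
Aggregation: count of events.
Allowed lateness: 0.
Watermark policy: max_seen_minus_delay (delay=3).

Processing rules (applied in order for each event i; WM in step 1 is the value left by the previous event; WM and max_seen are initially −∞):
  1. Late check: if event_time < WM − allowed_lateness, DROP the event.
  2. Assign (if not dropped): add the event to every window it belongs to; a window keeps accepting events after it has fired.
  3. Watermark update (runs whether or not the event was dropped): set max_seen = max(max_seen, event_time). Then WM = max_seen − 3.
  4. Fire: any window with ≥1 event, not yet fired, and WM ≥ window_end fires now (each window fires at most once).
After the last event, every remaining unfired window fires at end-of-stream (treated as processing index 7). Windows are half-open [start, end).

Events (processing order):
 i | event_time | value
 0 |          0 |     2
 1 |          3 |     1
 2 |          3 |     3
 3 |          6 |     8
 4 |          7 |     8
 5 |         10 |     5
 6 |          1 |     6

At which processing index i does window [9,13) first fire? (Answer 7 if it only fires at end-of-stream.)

i=0 t=0 v=2: → [0,4); WM=-3
i=1 t=3 v=1: → [3,7),[0,4); WM=0
i=2 t=3 v=3: → [3,7),[0,4); WM=0
i=3 t=6 v=8: → [6,10),[3,7); WM=3
i=4 t=7 v=8: → [6,10); WM=4; [0,4) fires=3
i=5 t=10 v=5: → [9,13); WM=7; [3,7) fires=3
i=6 t=1 v=6: DROP (t<7-0); WM=7

7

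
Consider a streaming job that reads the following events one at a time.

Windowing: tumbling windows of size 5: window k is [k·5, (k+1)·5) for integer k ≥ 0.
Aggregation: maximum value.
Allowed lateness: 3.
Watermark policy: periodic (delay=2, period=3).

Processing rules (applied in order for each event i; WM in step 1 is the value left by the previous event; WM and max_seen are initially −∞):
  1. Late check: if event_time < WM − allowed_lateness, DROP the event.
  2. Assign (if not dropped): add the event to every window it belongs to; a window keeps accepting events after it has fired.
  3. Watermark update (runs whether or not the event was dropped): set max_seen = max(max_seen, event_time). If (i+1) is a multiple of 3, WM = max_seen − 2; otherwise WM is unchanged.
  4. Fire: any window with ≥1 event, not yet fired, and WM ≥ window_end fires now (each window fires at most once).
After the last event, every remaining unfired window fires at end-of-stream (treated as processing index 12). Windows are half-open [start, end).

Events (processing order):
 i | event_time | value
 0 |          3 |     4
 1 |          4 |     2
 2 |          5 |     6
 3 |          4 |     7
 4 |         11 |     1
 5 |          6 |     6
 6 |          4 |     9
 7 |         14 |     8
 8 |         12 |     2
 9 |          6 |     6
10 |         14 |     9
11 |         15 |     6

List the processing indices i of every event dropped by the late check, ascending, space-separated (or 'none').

6 9

i=0 t=3 v=4: → [0,5); WM=−∞
i=1 t=4 v=2: → [0,5); WM=−∞
i=2 t=5 v=6: → [5,10); WM=3
i=3 t=4 v=7: → [0,5); WM=3
i=4 t=11 v=1: → [10,15); WM=3
i=5 t=6 v=6: → [5,10); WM=9; [0,5) fires=7
i=6 t=4 v=9: DROP (t<9-3); WM=9
i=7 t=14 v=8: → [10,15); WM=9
i=8 t=12 v=2: → [10,15); WM=12; [5,10) fires=6
i=9 t=6 v=6: DROP (t<12-3); WM=12
i=10 t=14 v=9: → [10,15); WM=12
i=11 t=15 v=6: → [15,20); WM=13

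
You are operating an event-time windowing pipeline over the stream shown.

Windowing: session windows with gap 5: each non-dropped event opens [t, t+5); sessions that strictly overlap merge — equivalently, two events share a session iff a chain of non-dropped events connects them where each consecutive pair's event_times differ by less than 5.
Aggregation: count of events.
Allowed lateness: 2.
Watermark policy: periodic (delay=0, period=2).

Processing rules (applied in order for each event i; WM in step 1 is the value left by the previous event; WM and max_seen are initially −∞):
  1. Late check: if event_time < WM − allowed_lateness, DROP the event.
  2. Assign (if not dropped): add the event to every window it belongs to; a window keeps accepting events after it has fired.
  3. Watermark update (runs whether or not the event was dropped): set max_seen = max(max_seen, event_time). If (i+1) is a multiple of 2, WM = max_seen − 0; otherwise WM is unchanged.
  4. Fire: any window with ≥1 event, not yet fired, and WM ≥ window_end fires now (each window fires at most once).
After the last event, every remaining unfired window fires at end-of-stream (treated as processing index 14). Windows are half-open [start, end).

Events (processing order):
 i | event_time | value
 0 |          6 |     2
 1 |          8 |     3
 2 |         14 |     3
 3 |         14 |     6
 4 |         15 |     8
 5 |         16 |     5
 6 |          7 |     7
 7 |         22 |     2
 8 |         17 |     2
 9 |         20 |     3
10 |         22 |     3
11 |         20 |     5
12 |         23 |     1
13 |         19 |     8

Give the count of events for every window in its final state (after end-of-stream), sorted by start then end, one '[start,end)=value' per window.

[6,13)=2 [14,28)=9

i=0 t=6 v=2: → [6,11); WM=−∞
i=1 t=8 v=3: → [6,13); WM=8
i=2 t=14 v=3: → [14,19); WM=8
i=3 t=14 v=6: → [14,19); WM=14
i=4 t=15 v=8: → [14,20); WM=14
i=5 t=16 v=5: → [14,21); WM=16
i=6 t=7 v=7: DROP (t<16-2); WM=16
i=7 t=22 v=2: → [22,27); WM=22
i=8 t=17 v=2: DROP (t<22-2); WM=22
i=9 t=20 v=3: → [14,27); WM=22
i=10 t=22 v=3: → [14,27); WM=22
i=11 t=20 v=5: → [14,27); WM=22
i=12 t=23 v=1: → [14,28); WM=22
i=13 t=19 v=8: DROP (t<22-2); WM=23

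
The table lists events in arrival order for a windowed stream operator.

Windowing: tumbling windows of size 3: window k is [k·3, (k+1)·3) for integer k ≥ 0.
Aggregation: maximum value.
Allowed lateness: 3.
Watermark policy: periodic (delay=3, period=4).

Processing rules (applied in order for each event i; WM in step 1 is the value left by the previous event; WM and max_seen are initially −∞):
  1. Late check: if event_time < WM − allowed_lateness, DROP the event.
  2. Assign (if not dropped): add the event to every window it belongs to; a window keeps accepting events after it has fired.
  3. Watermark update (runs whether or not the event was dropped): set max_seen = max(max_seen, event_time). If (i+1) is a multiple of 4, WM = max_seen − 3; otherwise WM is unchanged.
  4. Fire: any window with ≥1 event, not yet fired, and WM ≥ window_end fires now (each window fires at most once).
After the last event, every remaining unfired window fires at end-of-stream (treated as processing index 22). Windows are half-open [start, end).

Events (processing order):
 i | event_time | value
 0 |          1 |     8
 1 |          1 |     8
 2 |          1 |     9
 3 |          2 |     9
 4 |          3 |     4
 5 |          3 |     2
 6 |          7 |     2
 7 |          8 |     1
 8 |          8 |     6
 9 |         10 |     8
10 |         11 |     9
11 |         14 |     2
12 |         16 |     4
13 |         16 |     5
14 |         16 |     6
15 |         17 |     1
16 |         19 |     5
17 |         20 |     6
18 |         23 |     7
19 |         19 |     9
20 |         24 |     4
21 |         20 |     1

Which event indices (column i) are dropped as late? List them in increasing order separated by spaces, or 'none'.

none

i=0 t=1 v=8: → [0,3); WM=−∞
i=1 t=1 v=8: → [0,3); WM=−∞
i=2 t=1 v=9: → [0,3); WM=−∞
i=3 t=2 v=9: → [0,3); WM=-1
i=4 t=3 v=4: → [3,6); WM=-1
i=5 t=3 v=2: → [3,6); WM=-1
i=6 t=7 v=2: → [6,9); WM=-1
i=7 t=8 v=1: → [6,9); WM=5; [0,3) fires=9
i=8 t=8 v=6: → [6,9); WM=5
i=9 t=10 v=8: → [9,12); WM=5
i=10 t=11 v=9: → [9,12); WM=5
i=11 t=14 v=2: → [12,15); WM=11; [3,6) fires=4 [6,9) fires=6
i=12 t=16 v=4: → [15,18); WM=11
i=13 t=16 v=5: → [15,18); WM=11
i=14 t=16 v=6: → [15,18); WM=11
i=15 t=17 v=1: → [15,18); WM=14; [9,12) fires=9
i=16 t=19 v=5: → [18,21); WM=14
i=17 t=20 v=6: → [18,21); WM=14
i=18 t=23 v=7: → [21,24); WM=14
i=19 t=19 v=9: → [18,21); WM=20; [12,15) fires=2 [15,18) fires=6
i=20 t=24 v=4: → [24,27); WM=20
i=21 t=20 v=1: → [18,21); WM=20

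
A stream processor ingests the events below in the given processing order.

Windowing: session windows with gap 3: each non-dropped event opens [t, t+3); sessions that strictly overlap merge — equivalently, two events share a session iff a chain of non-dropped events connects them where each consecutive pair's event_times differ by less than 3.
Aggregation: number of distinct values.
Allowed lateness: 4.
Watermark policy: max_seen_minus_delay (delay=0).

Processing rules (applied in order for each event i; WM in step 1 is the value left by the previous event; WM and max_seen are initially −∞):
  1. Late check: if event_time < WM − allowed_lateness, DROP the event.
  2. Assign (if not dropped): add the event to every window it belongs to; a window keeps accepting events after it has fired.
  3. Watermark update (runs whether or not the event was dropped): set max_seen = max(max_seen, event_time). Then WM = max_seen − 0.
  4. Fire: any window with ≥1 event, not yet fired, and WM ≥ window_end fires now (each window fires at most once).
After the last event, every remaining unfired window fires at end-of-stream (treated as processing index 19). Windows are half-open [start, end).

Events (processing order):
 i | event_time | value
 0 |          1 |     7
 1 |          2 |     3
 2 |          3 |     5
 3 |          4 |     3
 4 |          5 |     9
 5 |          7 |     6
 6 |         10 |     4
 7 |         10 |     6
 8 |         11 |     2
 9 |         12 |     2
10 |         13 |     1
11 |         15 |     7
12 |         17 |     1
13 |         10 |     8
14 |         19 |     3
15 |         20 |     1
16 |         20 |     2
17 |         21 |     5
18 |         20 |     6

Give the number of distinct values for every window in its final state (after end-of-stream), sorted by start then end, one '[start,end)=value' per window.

i=0 t=1 v=7: → [1,4); WM=1
i=1 t=2 v=3: → [1,5); WM=2
i=2 t=3 v=5: → [1,6); WM=3
i=3 t=4 v=3: → [1,7); WM=4
i=4 t=5 v=9: → [1,8); WM=5
i=5 t=7 v=6: → [1,10); WM=7
i=6 t=10 v=4: → [10,13); WM=10
i=7 t=10 v=6: → [10,13); WM=10
i=8 t=11 v=2: → [10,14); WM=11
i=9 t=12 v=2: → [10,15); WM=12
i=10 t=13 v=1: → [10,16); WM=13
i=11 t=15 v=7: → [10,18); WM=15
i=12 t=17 v=1: → [10,20); WM=17
i=13 t=10 v=8: DROP (t<17-4); WM=17
i=14 t=19 v=3: → [10,22); WM=19
i=15 t=20 v=1: → [10,23); WM=20
i=16 t=20 v=2: → [10,23); WM=20
i=17 t=21 v=5: → [10,24); WM=21
i=18 t=20 v=6: → [10,24); WM=21

[1,10)=5 [10,24)=7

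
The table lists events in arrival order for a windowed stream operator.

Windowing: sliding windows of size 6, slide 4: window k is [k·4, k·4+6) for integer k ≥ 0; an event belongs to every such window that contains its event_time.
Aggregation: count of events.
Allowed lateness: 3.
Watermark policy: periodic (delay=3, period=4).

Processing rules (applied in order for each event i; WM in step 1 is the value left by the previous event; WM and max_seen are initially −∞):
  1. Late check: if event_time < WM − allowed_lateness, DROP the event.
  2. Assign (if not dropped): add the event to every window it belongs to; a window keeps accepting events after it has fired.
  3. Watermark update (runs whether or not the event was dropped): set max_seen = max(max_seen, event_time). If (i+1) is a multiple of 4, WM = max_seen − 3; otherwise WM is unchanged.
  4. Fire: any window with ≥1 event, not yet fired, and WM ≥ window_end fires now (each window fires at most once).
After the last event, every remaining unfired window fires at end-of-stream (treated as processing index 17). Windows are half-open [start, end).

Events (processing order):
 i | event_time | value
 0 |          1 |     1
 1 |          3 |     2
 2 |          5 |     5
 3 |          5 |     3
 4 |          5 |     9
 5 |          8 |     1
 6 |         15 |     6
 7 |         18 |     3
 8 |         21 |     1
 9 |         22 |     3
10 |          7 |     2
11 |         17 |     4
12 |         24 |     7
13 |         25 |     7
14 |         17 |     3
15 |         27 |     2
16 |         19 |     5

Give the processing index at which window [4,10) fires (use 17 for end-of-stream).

i=0 t=1 v=1: → [0,6); WM=−∞
i=1 t=3 v=2: → [0,6); WM=−∞
i=2 t=5 v=5: → [4,10),[0,6); WM=−∞
i=3 t=5 v=3: → [4,10),[0,6); WM=2
i=4 t=5 v=9: → [4,10),[0,6); WM=2
i=5 t=8 v=1: → [8,14),[4,10); WM=2
i=6 t=15 v=6: → [12,18); WM=2
i=7 t=18 v=3: → [16,22); WM=15; [0,6) fires=5 [4,10) fires=4 [8,14) fires=1
i=8 t=21 v=1: → [20,26),[16,22); WM=15
i=9 t=22 v=3: → [20,26); WM=15
i=10 t=7 v=2: DROP (t<15-3); WM=15
i=11 t=17 v=4: → [16,22),[12,18); WM=19; [12,18) fires=2
i=12 t=24 v=7: → [24,30),[20,26); WM=19
i=13 t=25 v=7: → [24,30),[20,26); WM=19
i=14 t=17 v=3: → [16,22),[12,18); WM=19
i=15 t=27 v=2: → [24,30); WM=24; [16,22) fires=4
i=16 t=19 v=5: DROP (t<24-3); WM=24

7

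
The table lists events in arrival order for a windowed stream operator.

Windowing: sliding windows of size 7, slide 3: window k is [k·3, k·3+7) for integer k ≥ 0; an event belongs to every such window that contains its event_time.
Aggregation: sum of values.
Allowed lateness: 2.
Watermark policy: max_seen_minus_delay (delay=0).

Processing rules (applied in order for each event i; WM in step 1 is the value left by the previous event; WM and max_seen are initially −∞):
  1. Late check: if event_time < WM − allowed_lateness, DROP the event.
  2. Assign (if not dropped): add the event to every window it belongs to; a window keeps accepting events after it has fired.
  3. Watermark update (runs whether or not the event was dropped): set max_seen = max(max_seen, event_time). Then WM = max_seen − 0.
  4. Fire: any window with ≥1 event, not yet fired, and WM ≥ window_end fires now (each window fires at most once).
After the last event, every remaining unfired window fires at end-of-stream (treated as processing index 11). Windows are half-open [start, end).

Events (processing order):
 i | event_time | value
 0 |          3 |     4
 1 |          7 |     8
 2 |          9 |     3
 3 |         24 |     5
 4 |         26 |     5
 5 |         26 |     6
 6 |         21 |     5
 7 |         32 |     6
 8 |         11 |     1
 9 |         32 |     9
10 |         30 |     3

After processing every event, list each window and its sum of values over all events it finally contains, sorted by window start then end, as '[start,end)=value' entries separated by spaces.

[0,7)=4 [3,10)=15 [6,13)=11 [9,16)=3 [18,25)=5 [21,28)=16 [24,31)=19 [27,34)=18 [30,37)=18

i=0 t=3 v=4: → [3,10),[0,7); WM=3
i=1 t=7 v=8: → [6,13),[3,10); WM=7; [0,7) fires=4
i=2 t=9 v=3: → [9,16),[6,13),[3,10); WM=9
i=3 t=24 v=5: → [24,31),[21,28),[18,25); WM=24; [3,10) fires=15 [6,13) fires=11 [9,16) fires=3
i=4 t=26 v=5: → [24,31),[21,28); WM=26; [18,25) fires=5
i=5 t=26 v=6: → [24,31),[21,28); WM=26
i=6 t=21 v=5: DROP (t<26-2); WM=26
i=7 t=32 v=6: → [30,37),[27,34); WM=32; [21,28) fires=16 [24,31) fires=16
i=8 t=11 v=1: DROP (t<32-2); WM=32
i=9 t=32 v=9: → [30,37),[27,34); WM=32
i=10 t=30 v=3: → [30,37),[27,34),[24,31); WM=32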